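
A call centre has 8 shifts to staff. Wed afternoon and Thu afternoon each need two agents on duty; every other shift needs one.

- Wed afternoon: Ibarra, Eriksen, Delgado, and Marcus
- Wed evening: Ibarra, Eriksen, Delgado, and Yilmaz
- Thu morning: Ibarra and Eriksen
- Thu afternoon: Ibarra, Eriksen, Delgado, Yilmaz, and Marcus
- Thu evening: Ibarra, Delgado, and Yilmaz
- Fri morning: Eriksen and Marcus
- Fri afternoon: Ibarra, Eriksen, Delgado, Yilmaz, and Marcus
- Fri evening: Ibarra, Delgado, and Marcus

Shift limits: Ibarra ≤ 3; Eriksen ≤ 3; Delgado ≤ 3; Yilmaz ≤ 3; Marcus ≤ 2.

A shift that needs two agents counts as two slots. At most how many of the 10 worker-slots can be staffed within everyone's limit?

Total capacity across all agents is 3+3+3+3+2 = 14, and 10 slots are needed, so at most 10 can be filled.
An assignment achieving 10: Wed afternoon→Eriksen+Delgado, Wed evening→Eriksen, Thu morning→Ibarra, Thu afternoon→Delgado+Yilmaz, Thu evening→Ibarra, Fri morning→Eriksen, Fri afternoon→Delgado, Fri evening→Ibarra.
Loads: Ibarra 3/3, Eriksen 3/3, Delgado 3/3, Yilmaz 1/3, Marcus 0/2.

10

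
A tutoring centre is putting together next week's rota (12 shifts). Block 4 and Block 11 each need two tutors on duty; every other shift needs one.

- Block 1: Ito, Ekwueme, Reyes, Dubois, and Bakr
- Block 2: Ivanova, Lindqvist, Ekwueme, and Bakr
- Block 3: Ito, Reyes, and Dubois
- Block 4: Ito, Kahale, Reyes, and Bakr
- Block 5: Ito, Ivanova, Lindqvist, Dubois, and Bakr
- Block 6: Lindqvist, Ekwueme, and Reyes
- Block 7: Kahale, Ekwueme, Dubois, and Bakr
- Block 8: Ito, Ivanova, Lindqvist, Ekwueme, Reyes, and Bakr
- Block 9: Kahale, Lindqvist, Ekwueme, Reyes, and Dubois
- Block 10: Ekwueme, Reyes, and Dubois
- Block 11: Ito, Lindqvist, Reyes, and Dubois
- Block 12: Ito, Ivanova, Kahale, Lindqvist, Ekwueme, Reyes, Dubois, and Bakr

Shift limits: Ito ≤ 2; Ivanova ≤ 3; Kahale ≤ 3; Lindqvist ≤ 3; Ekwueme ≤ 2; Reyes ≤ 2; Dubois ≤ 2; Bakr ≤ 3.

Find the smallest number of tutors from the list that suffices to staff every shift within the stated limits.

6

14 slots to fill and no one can take more than 3, so at least ⌈14/3⌉ = 5 tutors are needed.
No set of 5 tutors can cover every shift (each such set leaves at least one shift with no one available or exceeds a cap).
Ito, Ivanova, Kahale, Lindqvist, Ekwueme, and Reyes alone can cover everything: Block 1→Ito, Block 2→Ivanova, Block 3→Ito, Block 4→Kahale+Reyes, Block 5→Ivanova, Block 6→Lindqvist, Block 7→Kahale, Block 8→Ivanova, Block 9→Kahale, Block 10→Ekwueme, Block 11→Lindqvist+Reyes, Block 12→Lindqvist.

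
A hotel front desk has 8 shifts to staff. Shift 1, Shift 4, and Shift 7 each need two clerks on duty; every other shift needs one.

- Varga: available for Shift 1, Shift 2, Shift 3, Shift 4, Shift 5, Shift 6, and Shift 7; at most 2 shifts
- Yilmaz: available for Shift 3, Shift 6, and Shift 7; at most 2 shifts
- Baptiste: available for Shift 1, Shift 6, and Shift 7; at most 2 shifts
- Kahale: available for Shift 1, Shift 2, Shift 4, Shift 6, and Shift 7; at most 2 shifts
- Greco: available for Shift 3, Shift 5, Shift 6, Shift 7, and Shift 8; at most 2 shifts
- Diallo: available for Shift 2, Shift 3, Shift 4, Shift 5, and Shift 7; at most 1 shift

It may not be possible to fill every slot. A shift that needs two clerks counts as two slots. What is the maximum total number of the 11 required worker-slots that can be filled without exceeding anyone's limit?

Total capacity across all clerks is 2+2+2+2+2+1 = 11, and 11 slots are needed, so at most 11 can be filled.
An assignment achieving 11: Shift 1→Varga+Baptiste, Shift 2→Varga, Shift 3→Yilmaz, Shift 4→Kahale+Diallo, Shift 5→Greco, Shift 6→Yilmaz, Shift 7→Baptiste+Kahale, Shift 8→Greco.
Loads: Varga 2/2, Yilmaz 2/2, Baptiste 2/2, Kahale 2/2, Greco 2/2, Diallo 1/1.

11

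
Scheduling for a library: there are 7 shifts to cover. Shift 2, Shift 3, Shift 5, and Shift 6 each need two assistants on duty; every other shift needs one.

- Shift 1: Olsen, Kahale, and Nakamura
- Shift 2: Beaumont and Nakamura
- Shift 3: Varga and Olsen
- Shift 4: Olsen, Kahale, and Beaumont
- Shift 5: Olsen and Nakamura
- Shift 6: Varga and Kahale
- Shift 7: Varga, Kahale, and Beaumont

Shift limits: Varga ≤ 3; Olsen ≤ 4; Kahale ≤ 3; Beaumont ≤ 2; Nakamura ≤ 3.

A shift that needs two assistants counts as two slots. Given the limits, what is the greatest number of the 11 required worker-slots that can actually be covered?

11

Total capacity across all assistants is 3+4+3+2+3 = 15, and 11 slots are needed, so at most 11 can be filled.
An assignment achieving 11: Shift 1→Olsen, Shift 2→Beaumont+Nakamura, Shift 3→Varga+Olsen, Shift 4→Olsen, Shift 5→Olsen+Nakamura, Shift 6→Varga+Kahale, Shift 7→Varga.
Loads: Varga 3/3, Olsen 4/4, Kahale 1/3, Beaumont 1/2, Nakamura 2/3.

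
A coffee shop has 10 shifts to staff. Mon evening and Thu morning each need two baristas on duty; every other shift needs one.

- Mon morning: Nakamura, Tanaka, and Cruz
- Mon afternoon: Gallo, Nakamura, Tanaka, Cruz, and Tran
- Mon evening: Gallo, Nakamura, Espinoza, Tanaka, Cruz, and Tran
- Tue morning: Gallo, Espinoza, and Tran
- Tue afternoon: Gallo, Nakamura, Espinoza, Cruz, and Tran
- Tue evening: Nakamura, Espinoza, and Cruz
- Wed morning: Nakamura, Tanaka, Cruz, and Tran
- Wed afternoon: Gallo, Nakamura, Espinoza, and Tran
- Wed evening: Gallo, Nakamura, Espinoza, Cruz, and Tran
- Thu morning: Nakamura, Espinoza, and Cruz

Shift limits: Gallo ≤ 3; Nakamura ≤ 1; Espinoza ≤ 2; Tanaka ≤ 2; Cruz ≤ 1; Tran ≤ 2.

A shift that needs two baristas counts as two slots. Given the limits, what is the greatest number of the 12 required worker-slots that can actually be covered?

Total capacity across all baristas is 3+1+2+2+1+2 = 11, and 12 slots are needed, so at most 11 can be filled.
An assignment achieving 11: Mon morning→Nakamura, Mon afternoon→Gallo, Mon evening→Tanaka, Tue morning→Gallo, Tue afternoon→Tran, Tue evening→Espinoza, Wed morning→Tanaka, Wed afternoon→Gallo, Wed evening→Tran, Thu morning→Espinoza+Cruz.
Loads: Gallo 3/3, Nakamura 1/1, Espinoza 2/2, Tanaka 2/2, Cruz 1/1, Tran 2/2.

11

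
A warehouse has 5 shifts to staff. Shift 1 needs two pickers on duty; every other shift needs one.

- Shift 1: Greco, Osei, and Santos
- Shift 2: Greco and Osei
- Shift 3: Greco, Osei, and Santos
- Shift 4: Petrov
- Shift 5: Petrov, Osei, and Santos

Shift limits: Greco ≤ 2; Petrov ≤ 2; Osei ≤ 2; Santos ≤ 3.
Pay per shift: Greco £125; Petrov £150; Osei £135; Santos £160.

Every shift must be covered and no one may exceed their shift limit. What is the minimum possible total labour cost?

£820

Shift 4 can only be covered by Petrov, so that assignment is forced.
Picking the cheapest available picker for each shift independently would cost £795, but that ignores the shift limits.
An optimal schedule: Shift 1→Greco+Osei, Shift 2→Greco, Shift 3→Osei, Shift 4→Petrov, Shift 5→Petrov.
Total: 125 + 135 + 125 + 135 + 150 + 150 = £820.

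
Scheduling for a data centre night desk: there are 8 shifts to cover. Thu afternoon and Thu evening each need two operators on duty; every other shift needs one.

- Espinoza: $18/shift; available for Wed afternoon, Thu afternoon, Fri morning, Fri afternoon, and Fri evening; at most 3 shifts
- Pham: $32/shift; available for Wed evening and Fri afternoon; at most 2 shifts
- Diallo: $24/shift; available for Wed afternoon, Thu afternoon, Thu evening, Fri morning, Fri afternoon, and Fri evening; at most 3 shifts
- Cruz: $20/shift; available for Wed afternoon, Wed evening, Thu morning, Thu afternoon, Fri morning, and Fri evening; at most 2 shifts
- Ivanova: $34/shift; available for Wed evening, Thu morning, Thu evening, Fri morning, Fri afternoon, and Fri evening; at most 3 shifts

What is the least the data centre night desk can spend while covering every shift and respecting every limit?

$232

Thu evening can only be covered by Diallo and Ivanova, so that assignment is forced.
Picking the cheapest available operator for each shift independently would cost $208, but that ignores the shift limits.
An optimal schedule: Wed afternoon→Espinoza, Wed evening→Cruz, Thu morning→Cruz, Thu afternoon→Espinoza+Diallo, Thu evening→Diallo+Ivanova, Fri morning→Espinoza, Fri afternoon→Pham, Fri evening→Diallo.
Total: 18 + 20 + 20 + 18 + 24 + 24 + 34 + 18 + 32 + 24 = $232.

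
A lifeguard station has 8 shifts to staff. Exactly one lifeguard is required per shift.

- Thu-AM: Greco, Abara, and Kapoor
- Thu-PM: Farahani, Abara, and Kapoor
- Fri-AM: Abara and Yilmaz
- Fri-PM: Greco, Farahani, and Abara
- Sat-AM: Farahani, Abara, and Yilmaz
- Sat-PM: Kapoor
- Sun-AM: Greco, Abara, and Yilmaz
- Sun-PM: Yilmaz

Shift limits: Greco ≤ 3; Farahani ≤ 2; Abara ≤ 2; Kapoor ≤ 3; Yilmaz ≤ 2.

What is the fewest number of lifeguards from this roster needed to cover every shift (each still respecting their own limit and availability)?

4

8 slots to fill and no one can take more than 3, so at least ⌈8/3⌉ = 3 lifeguards are needed.
No set of 3 lifeguards can cover every shift (each such set leaves at least one shift with no one available or exceeds a cap).
Greco, Farahani, Kapoor, and Yilmaz alone can cover everything: Thu-AM→Greco, Thu-PM→Farahani, Fri-AM→Yilmaz, Fri-PM→Greco, Sat-AM→Farahani, Sat-PM→Kapoor, Sun-AM→Greco, Sun-PM→Yilmaz.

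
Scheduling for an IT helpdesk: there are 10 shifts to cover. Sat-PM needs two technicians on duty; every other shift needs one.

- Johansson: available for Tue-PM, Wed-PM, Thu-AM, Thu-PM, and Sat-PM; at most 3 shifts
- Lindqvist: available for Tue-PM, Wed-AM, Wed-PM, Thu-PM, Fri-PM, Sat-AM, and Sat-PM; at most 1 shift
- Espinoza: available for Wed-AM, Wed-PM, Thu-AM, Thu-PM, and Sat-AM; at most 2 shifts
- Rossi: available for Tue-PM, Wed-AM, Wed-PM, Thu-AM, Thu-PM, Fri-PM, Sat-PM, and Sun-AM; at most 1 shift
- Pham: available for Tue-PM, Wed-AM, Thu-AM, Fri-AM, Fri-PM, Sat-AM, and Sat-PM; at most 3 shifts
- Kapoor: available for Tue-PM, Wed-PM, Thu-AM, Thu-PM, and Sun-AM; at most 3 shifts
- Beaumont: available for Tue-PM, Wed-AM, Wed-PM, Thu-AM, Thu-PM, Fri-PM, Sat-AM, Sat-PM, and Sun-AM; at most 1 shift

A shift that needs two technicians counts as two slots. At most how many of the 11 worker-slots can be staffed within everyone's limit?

11

Total capacity across all technicians is 3+1+2+1+3+3+1 = 14, and 11 slots are needed, so at most 11 can be filled.
An assignment achieving 11: Tue-PM→Johansson, Wed-AM→Espinoza, Wed-PM→Johansson, Thu-AM→Pham, Thu-PM→Kapoor, Fri-AM→Pham, Fri-PM→Lindqvist, Sat-AM→Espinoza, Sat-PM→Johansson+Pham, Sun-AM→Rossi.
Loads: Johansson 3/3, Lindqvist 1/1, Espinoza 2/2, Rossi 1/1, Pham 3/3, Kapoor 1/3, Beaumont 0/1.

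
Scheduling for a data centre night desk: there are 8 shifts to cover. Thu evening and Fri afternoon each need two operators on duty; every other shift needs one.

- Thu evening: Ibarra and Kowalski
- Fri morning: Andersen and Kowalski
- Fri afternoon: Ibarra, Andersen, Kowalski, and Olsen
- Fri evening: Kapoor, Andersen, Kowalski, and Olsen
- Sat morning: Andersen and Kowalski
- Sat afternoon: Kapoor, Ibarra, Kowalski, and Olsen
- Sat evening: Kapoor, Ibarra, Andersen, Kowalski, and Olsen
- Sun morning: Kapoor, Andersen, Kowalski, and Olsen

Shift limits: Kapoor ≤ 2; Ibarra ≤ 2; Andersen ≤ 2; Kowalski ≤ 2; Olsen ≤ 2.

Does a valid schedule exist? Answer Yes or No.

Yes

Thu evening can only be covered by Ibarra and Kowalski, so that assignment is forced.
One valid schedule: Thu evening→Ibarra+Kowalski, Fri morning→Andersen, Fri afternoon→Ibarra+Olsen, Fri evening→Kapoor, Sat morning→Andersen, Sat afternoon→Kapoor, Sat evening→Olsen, Sun morning→Kowalski.
Loads: Kapoor 2/2, Ibarra 2/2, Andersen 2/2, Kowalski 2/2, Olsen 2/2 — all within limits.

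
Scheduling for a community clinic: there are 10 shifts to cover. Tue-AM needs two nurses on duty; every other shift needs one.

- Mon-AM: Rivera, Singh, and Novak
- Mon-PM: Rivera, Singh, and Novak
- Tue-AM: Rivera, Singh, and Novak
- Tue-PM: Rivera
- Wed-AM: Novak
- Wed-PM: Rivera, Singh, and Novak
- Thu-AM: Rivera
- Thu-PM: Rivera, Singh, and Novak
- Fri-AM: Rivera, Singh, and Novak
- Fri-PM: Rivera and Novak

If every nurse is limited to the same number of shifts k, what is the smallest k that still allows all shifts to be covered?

With 3 nurses and 11 worker-slots to fill, someone must work at least ⌈11/3⌉ = 4 shifts, so k ≥ 4.
k = 4 works: Mon-AM→Rivera, Mon-PM→Singh, Tue-AM→Singh+Novak, Tue-PM→Rivera, Wed-AM→Novak, Wed-PM→Singh, Thu-AM→Rivera, Thu-PM→Singh, Fri-AM→Novak, Fri-PM→Rivera.
Loads: Rivera 4, Singh 4, Novak 3 — all ≤ 4.

4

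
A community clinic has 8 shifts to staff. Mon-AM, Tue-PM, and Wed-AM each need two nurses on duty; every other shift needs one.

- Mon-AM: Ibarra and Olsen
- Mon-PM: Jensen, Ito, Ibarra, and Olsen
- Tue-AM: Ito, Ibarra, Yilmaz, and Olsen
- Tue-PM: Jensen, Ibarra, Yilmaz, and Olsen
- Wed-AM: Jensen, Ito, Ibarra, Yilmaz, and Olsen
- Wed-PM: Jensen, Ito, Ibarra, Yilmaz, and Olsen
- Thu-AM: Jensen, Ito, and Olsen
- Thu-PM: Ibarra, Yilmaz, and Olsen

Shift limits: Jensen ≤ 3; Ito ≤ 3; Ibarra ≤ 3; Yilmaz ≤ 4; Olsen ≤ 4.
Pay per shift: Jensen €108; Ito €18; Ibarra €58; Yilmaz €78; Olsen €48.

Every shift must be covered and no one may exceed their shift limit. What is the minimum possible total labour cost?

€498

Mon-AM can only be covered by Ibarra and Olsen, so that assignment is forced.
Picking the cheapest available nurse for each shift independently would cost €398, but that ignores the shift limits.
An optimal schedule: Mon-AM→Olsen+Ibarra, Mon-PM→Ito, Tue-AM→Ito, Tue-PM→Olsen+Ibarra, Wed-AM→Ibarra+Yilmaz, Wed-PM→Olsen, Thu-AM→Ito, Thu-PM→Olsen.
Total: 48 + 58 + 18 + 18 + 48 + 58 + 58 + 78 + 48 + 18 + 48 = €498.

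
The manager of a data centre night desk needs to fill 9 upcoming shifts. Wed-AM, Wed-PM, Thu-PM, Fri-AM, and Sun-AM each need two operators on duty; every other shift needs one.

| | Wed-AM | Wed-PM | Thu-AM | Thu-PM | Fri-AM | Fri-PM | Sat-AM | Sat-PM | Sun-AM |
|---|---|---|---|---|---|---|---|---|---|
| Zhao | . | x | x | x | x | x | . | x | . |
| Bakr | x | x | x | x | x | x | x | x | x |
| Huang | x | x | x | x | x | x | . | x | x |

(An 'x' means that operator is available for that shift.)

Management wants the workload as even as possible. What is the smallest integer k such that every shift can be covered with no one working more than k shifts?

With 3 operators and 14 worker-slots to fill, someone must work at least ⌈14/3⌉ = 5 shifts, so k ≥ 5.
k = 5 works: Wed-AM→Bakr+Huang, Wed-PM→Zhao+Bakr, Thu-AM→Zhao, Thu-PM→Zhao+Bakr, Fri-AM→Zhao+Huang, Fri-PM→Zhao, Sat-AM→Bakr, Sat-PM→Huang, Sun-AM→Bakr+Huang.
Loads: Zhao 5, Bakr 5, Huang 4 — all ≤ 5.

5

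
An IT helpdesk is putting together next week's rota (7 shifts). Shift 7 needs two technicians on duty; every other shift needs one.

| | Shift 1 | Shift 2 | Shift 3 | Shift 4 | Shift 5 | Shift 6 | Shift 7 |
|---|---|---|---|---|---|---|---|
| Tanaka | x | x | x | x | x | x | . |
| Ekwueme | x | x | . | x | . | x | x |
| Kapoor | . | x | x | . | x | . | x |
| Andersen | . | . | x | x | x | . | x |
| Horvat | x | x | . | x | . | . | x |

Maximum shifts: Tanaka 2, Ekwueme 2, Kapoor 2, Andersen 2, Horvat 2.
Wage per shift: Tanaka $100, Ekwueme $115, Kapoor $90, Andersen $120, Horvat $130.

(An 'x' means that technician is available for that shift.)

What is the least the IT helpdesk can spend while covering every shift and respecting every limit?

$850

Picking the cheapest available technician for each shift independently would cost $775, but that ignores the shift limits.
An optimal schedule: Shift 1→Tanaka, Shift 2→Ekwueme, Shift 3→Kapoor, Shift 4→Andersen, Shift 5→Kapoor, Shift 6→Tanaka, Shift 7→Ekwueme+Andersen.
Total: 100 + 115 + 90 + 120 + 90 + 100 + 115 + 120 = $850.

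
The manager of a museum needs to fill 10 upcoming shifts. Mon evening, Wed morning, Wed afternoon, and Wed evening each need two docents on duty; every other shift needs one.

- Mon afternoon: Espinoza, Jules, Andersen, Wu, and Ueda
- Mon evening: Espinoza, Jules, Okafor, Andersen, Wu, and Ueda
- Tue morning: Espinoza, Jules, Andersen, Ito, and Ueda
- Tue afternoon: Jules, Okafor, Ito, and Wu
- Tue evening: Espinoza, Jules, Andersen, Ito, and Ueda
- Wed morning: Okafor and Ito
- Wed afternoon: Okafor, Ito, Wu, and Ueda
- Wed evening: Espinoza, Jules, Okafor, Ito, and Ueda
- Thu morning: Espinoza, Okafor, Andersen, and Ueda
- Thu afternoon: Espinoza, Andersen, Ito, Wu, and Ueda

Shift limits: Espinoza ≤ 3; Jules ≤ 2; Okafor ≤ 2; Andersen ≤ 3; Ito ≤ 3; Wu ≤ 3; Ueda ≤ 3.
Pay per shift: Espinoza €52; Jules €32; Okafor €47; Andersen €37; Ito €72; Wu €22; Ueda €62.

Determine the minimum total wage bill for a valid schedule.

€563

Wed morning can only be covered by Okafor and Ito, so that assignment is forced.
Picking the cheapest available docent for each shift independently would cost €488, but that ignores the shift limits.
An optimal schedule: Mon afternoon→Wu, Mon evening→Andersen+Espinoza, Tue morning→Jules, Tue afternoon→Wu, Tue evening→Andersen, Wed morning→Okafor+Ito, Wed afternoon→Wu+Okafor, Wed evening→Jules+Espinoza, Thu morning→Andersen, Thu afternoon→Espinoza.
Total: 22 + 37 + 52 + 32 + 22 + 37 + 47 + 72 + 22 + 47 + 32 + 52 + 37 + 52 = €563.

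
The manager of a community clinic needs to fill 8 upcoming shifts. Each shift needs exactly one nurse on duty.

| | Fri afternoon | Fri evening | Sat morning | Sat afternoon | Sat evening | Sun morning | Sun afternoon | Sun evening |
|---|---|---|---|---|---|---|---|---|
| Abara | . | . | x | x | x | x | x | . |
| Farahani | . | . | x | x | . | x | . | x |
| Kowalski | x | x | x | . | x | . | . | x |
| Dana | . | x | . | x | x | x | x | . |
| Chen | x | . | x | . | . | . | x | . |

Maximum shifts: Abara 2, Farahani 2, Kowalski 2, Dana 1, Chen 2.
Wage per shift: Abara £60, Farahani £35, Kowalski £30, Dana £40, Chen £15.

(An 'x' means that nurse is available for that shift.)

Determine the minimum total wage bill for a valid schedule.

£260

Picking the cheapest available nurse for each shift independently would cost £205, but that ignores the shift limits.
An optimal schedule: Fri afternoon→Chen, Fri evening→Kowalski, Sat morning→Abara, Sat afternoon→Farahani, Sat evening→Dana, Sun morning→Farahani, Sun afternoon→Chen, Sun evening→Kowalski.
Total: 15 + 30 + 60 + 35 + 40 + 35 + 15 + 30 = £260.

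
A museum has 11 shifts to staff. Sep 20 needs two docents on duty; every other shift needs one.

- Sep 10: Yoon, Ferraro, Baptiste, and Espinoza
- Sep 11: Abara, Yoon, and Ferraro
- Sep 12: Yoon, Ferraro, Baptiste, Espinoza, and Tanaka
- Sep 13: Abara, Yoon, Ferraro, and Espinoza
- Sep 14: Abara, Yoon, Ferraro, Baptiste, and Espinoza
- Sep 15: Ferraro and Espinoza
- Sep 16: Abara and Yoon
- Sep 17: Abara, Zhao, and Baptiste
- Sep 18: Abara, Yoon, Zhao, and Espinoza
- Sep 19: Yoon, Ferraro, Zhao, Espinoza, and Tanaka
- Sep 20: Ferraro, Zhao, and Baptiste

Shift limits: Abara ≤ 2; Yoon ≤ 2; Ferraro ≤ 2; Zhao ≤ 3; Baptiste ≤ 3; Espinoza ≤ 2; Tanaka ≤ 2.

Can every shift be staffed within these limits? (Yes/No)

Yes

One valid schedule: Sep 10→Yoon, Sep 11→Abara, Sep 12→Baptiste, Sep 13→Yoon, Sep 14→Baptiste, Sep 15→Ferraro, Sep 16→Abara, Sep 17→Zhao, Sep 18→Zhao, Sep 19→Espinoza, Sep 20→Ferraro+Zhao.
Loads: Abara 2/2, Yoon 2/2, Ferraro 2/2, Zhao 3/3, Baptiste 2/3, Espinoza 1/2, Tanaka 0/2 — all within limits.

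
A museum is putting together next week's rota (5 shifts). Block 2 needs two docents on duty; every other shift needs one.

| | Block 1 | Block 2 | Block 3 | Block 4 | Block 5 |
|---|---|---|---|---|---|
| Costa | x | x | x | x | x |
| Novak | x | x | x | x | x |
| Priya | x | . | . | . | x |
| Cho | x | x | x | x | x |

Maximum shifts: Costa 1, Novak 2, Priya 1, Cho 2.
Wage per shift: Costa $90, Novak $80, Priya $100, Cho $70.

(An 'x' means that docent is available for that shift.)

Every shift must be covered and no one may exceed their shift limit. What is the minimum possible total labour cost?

$490

Picking the cheapest available docent for each shift independently would cost $430, but that ignores the shift limits.
An optimal schedule: Block 1→Priya, Block 2→Costa+Novak, Block 3→Novak, Block 4→Cho, Block 5→Cho.
Total: 100 + 90 + 80 + 80 + 70 + 70 = $490.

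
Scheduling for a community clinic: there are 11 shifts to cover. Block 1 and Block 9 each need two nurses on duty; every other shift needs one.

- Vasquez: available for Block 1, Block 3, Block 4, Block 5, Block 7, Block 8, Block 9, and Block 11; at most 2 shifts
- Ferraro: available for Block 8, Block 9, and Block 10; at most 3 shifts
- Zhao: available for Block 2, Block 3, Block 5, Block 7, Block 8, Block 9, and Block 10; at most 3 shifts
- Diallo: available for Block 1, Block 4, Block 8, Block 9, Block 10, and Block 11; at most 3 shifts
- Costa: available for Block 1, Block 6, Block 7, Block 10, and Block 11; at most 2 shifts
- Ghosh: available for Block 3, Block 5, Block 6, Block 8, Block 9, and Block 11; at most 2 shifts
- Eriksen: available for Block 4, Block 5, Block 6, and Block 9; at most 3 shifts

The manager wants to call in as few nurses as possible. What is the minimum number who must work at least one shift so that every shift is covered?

13 slots to fill and no one can take more than 3, so at least ⌈13/3⌉ = 5 nurses are needed.
Vasquez, Ferraro, Zhao, Diallo, and Costa alone can cover everything: Block 1→Diallo+Costa, Block 2→Zhao, Block 3→Vasquez, Block 4→Vasquez, Block 5→Zhao, Block 6→Costa, Block 7→Zhao, Block 8→Ferraro, Block 9→Ferraro+Diallo, Block 10→Ferraro, Block 11→Diallo.

5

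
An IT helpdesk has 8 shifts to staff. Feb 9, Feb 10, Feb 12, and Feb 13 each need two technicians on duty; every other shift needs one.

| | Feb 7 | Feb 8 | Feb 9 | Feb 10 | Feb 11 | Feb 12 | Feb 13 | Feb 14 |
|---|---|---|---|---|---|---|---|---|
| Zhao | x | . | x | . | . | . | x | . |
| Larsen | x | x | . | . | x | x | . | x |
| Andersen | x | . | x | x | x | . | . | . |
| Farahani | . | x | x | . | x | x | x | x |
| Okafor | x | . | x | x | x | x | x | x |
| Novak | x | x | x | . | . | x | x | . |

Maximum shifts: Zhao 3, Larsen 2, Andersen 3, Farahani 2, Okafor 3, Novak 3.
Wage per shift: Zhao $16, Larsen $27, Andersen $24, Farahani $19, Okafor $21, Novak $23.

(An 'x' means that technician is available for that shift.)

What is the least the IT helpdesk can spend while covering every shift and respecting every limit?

Feb 10 can only be covered by Andersen and Okafor, so that assignment is forced.
Picking the cheapest available technician for each shift independently would cost $228, but that ignores the shift limits.
An optimal schedule: Feb 7→Zhao, Feb 8→Farahani, Feb 9→Zhao+Novak, Feb 10→Okafor+Andersen, Feb 11→Okafor, Feb 12→Okafor+Novak, Feb 13→Zhao+Novak, Feb 14→Farahani.
Total: 16 + 19 + 16 + 23 + 21 + 24 + 21 + 21 + 23 + 16 + 23 + 19 = $242.

$242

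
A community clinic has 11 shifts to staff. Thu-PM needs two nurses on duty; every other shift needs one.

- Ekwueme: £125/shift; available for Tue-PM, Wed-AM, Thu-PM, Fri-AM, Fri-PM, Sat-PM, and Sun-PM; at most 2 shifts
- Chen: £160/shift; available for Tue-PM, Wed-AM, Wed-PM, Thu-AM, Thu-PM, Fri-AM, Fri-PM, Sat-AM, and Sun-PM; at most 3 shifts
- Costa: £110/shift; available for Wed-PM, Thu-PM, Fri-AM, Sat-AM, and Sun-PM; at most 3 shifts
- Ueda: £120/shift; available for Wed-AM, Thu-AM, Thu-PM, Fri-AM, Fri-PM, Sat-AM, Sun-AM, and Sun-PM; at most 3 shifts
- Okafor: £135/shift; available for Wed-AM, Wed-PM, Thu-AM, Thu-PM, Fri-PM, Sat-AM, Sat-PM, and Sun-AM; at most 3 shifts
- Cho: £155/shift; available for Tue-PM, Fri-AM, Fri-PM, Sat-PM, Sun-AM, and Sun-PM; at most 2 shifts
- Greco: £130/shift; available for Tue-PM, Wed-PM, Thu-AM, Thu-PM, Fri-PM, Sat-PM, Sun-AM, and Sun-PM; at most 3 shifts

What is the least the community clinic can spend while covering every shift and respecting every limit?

£1465

Picking the cheapest available nurse for each shift independently would cost £1400, but that ignores the shift limits.
An optimal schedule: Tue-PM→Ekwueme, Wed-AM→Ueda, Wed-PM→Costa, Thu-AM→Ueda, Thu-PM→Greco+Okafor, Fri-AM→Costa, Fri-PM→Greco, Sat-AM→Costa, Sat-PM→Ekwueme, Sun-AM→Ueda, Sun-PM→Greco.
Total: 125 + 120 + 110 + 120 + 130 + 135 + 110 + 130 + 110 + 125 + 120 + 130 = £1465.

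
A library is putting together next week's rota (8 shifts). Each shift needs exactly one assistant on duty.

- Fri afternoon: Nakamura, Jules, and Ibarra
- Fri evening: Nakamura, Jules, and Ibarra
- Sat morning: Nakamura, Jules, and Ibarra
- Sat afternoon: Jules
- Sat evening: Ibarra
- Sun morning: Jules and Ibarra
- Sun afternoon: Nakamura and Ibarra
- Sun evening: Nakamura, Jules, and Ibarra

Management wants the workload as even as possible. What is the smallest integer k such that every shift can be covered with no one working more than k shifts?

With 3 assistants and 8 worker-slots to fill, someone must work at least ⌈8/3⌉ = 3 shifts, so k ≥ 3.
k = 3 works: Fri afternoon→Nakamura, Fri evening→Nakamura, Sat morning→Jules, Sat afternoon→Jules, Sat evening→Ibarra, Sun morning→Jules, Sun afternoon→Nakamura, Sun evening→Ibarra.
Loads: Nakamura 3, Jules 3, Ibarra 2 — all ≤ 3.

3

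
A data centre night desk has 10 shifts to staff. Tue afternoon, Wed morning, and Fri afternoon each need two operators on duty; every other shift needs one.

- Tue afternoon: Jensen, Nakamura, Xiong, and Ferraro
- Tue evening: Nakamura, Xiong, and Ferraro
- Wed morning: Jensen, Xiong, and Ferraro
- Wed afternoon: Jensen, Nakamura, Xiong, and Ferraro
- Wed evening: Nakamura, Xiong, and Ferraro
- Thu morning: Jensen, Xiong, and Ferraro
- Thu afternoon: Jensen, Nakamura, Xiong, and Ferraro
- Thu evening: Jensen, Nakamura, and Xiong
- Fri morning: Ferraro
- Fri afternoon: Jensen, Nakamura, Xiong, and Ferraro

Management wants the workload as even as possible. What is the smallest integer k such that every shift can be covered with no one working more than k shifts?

4

With 4 operators and 13 worker-slots to fill, someone must work at least ⌈13/4⌉ = 4 shifts, so k ≥ 4.
k = 4 works: Tue afternoon→Nakamura+Xiong, Tue evening→Nakamura, Wed morning→Jensen+Xiong, Wed afternoon→Jensen, Wed evening→Nakamura, Thu morning→Jensen, Thu afternoon→Nakamura, Thu evening→Jensen, Fri morning→Ferraro, Fri afternoon→Xiong+Ferraro.
Loads: Jensen 4, Nakamura 4, Xiong 3, Ferraro 2 — all ≤ 4.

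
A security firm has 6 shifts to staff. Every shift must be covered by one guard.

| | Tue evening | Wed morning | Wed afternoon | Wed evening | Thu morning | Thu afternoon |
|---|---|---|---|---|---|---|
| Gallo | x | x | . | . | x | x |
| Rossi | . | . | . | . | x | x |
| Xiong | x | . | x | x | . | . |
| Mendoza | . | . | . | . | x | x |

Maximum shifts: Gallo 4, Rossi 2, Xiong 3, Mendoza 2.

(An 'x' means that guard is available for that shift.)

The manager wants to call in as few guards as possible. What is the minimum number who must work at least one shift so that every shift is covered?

6 slots to fill and no one can take more than 4, so at least ⌈6/4⌉ = 2 guards are needed.
Gallo and Xiong alone can cover everything: Tue evening→Gallo, Wed morning→Gallo, Wed afternoon→Xiong, Wed evening→Xiong, Thu morning→Gallo, Thu afternoon→Gallo.

2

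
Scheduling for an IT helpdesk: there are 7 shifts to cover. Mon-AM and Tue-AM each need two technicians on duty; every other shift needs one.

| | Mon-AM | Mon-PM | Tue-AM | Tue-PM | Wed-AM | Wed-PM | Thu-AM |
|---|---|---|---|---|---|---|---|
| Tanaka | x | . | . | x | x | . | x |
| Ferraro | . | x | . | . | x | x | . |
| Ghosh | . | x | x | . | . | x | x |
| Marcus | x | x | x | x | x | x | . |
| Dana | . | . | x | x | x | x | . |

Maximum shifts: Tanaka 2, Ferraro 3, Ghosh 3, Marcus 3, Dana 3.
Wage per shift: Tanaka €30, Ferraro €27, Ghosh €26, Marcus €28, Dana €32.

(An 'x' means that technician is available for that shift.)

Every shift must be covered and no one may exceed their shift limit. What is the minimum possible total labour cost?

€246

Mon-AM can only be covered by Tanaka and Marcus, so that assignment is forced.
Picking the cheapest available technician for each shift independently would cost €245, but that ignores the shift limits.
An optimal schedule: Mon-AM→Marcus+Tanaka, Mon-PM→Ghosh, Tue-AM→Ghosh+Marcus, Tue-PM→Marcus, Wed-AM→Ferraro, Wed-PM→Ferraro, Thu-AM→Ghosh.
Total: 28 + 30 + 26 + 26 + 28 + 28 + 27 + 27 + 26 = €246.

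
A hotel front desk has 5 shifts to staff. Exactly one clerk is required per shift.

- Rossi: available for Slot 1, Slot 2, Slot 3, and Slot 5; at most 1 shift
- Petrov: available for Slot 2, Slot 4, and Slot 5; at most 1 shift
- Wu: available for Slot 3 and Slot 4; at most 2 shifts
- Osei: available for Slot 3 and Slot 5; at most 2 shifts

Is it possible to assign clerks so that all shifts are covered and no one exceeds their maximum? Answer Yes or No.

Yes

Slot 1 can only be covered by Rossi, so that assignment is forced.
One valid schedule: Slot 1→Rossi, Slot 2→Petrov, Slot 3→Wu, Slot 4→Wu, Slot 5→Osei.
Loads: Rossi 1/1, Petrov 1/1, Wu 2/2, Osei 1/2 — all within limits.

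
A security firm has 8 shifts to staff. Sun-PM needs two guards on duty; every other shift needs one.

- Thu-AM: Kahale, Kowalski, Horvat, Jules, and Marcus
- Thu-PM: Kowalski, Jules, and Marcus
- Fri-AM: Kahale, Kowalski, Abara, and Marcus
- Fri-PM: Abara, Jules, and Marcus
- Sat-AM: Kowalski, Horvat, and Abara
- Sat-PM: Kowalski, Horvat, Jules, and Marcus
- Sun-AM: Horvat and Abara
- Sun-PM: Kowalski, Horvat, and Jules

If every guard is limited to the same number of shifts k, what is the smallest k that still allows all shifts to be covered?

With 6 guards and 9 worker-slots to fill, someone must work at least ⌈9/6⌉ = 2 shifts, so k ≥ 2.
k = 2 works: Thu-AM→Kahale, Thu-PM→Kowalski, Fri-AM→Kahale, Fri-PM→Abara, Sat-AM→Kowalski, Sat-PM→Jules, Sun-AM→Horvat, Sun-PM→Horvat+Jules.
Loads: Kahale 2, Kowalski 2, Horvat 2, Abara 1, Jules 2, Marcus 0 — all ≤ 2.

2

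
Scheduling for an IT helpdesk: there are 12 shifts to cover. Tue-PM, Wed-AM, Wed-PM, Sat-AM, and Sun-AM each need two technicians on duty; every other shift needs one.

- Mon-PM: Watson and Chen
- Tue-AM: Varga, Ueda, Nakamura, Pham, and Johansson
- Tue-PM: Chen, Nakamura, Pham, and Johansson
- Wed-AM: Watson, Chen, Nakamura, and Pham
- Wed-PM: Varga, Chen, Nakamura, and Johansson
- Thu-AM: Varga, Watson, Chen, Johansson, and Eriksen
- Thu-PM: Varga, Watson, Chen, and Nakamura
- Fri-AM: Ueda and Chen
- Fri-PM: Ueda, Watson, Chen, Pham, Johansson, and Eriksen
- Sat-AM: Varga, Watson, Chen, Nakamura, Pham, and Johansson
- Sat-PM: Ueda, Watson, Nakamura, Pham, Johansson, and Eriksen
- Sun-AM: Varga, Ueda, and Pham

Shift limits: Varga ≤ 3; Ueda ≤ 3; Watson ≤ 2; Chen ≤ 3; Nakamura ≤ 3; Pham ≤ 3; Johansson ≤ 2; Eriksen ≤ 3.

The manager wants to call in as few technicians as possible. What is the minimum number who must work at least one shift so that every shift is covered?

6

17 slots to fill and no one can take more than 3, so at least ⌈17/3⌉ = 6 technicians are needed.
Varga, Ueda, Watson, Chen, Nakamura, and Pham alone can cover everything: Mon-PM→Watson, Tue-AM→Ueda, Tue-PM→Chen+Nakamura, Wed-AM→Nakamura+Pham, Wed-PM→Varga+Chen, Thu-AM→Varga, Thu-PM→Watson, Fri-AM→Ueda, Fri-PM→Chen, Sat-AM→Nakamura+Pham, Sat-PM→Pham, Sun-AM→Varga+Ueda.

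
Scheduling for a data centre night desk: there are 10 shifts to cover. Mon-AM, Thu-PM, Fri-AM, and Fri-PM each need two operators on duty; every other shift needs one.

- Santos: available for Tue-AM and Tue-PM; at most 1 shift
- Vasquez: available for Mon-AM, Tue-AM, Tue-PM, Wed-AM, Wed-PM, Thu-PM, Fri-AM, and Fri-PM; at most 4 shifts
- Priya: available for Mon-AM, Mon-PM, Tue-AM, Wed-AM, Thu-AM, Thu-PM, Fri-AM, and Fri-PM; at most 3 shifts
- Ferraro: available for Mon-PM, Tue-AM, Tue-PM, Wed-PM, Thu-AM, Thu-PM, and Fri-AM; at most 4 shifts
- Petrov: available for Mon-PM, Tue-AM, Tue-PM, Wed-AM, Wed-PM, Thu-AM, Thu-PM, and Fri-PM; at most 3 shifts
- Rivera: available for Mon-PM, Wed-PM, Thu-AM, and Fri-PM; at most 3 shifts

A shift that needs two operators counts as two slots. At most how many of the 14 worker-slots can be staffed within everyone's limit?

Total capacity across all operators is 1+4+3+4+3+3 = 18, and 14 slots are needed, so at most 14 can be filled.
An assignment achieving 14: Mon-AM→Vasquez+Priya, Mon-PM→Priya, Tue-AM→Ferraro, Tue-PM→Santos, Wed-AM→Vasquez, Wed-PM→Vasquez, Thu-AM→Ferraro, Thu-PM→Ferraro+Petrov, Fri-AM→Vasquez+Priya, Fri-PM→Petrov+Rivera.
Loads: Santos 1/1, Vasquez 4/4, Priya 3/3, Ferraro 3/4, Petrov 2/3, Rivera 1/3.

14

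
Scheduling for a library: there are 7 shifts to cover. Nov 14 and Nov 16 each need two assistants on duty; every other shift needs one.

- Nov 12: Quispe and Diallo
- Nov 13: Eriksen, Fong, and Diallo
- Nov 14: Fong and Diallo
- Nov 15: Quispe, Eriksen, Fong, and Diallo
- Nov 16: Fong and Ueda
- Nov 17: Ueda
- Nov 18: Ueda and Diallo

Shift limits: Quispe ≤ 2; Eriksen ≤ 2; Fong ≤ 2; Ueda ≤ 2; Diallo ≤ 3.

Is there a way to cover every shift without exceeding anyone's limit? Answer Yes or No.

Yes

Nov 14 can only be covered by Fong and Diallo, so that assignment is forced.
Nov 16 can only be covered by Fong and Ueda, so that assignment is forced.
Nov 17 can only be covered by Ueda, so that assignment is forced.
One valid schedule: Nov 12→Quispe, Nov 13→Eriksen, Nov 14→Fong+Diallo, Nov 15→Quispe, Nov 16→Fong+Ueda, Nov 17→Ueda, Nov 18→Diallo.
Loads: Quispe 2/2, Eriksen 1/2, Fong 2/2, Ueda 2/2, Diallo 2/3 — all within limits.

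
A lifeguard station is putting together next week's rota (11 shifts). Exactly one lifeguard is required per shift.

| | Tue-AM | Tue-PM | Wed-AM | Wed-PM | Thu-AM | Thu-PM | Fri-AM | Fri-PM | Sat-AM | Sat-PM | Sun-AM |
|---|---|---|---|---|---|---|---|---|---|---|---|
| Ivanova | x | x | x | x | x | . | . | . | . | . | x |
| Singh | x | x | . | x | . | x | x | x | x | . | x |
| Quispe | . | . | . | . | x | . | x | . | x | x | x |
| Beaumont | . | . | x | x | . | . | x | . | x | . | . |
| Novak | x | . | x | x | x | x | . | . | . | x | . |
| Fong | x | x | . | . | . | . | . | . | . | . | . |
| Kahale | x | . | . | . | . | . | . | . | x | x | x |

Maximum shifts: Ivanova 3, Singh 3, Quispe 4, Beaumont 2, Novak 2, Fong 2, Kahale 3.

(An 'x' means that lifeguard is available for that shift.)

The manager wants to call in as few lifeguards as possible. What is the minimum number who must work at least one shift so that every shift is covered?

11 slots to fill and no one can take more than 4, so at least ⌈11/4⌉ = 3 lifeguards are needed.
Any 3 lifeguards together have capacity at most 4+3+3 = 10 < 11 slots, so 3 can never suffice.
Ivanova, Singh, Quispe, and Beaumont alone can cover everything: Tue-AM→Ivanova, Tue-PM→Ivanova, Wed-AM→Ivanova, Wed-PM→Singh, Thu-AM→Quispe, Thu-PM→Singh, Fri-AM→Quispe, Fri-PM→Singh, Sat-AM→Beaumont, Sat-PM→Quispe, Sun-AM→Quispe.

4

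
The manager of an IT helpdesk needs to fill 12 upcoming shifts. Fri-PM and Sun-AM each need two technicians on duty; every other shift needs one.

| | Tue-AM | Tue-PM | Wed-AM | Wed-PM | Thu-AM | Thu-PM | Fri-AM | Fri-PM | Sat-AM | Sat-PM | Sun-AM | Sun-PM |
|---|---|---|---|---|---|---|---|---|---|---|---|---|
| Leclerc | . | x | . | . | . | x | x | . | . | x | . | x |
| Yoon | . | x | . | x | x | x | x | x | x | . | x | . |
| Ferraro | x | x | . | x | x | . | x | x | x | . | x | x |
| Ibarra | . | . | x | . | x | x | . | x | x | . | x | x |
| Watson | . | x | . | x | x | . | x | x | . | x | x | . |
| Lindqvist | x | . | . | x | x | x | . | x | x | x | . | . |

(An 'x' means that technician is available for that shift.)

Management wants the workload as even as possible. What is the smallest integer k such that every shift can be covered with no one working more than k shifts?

With 6 technicians and 14 worker-slots to fill, someone must work at least ⌈14/6⌉ = 3 shifts, so k ≥ 3.
k = 3 works: Tue-AM→Ferraro, Tue-PM→Leclerc, Wed-AM→Ibarra, Wed-PM→Yoon, Thu-AM→Ferraro, Thu-PM→Yoon, Fri-AM→Yoon, Fri-PM→Ibarra+Watson, Sat-AM→Ferraro, Sat-PM→Leclerc, Sun-AM→Ibarra+Watson, Sun-PM→Leclerc.
Loads: Leclerc 3, Yoon 3, Ferraro 3, Ibarra 3, Watson 2, Lindqvist 0 — all ≤ 3.

3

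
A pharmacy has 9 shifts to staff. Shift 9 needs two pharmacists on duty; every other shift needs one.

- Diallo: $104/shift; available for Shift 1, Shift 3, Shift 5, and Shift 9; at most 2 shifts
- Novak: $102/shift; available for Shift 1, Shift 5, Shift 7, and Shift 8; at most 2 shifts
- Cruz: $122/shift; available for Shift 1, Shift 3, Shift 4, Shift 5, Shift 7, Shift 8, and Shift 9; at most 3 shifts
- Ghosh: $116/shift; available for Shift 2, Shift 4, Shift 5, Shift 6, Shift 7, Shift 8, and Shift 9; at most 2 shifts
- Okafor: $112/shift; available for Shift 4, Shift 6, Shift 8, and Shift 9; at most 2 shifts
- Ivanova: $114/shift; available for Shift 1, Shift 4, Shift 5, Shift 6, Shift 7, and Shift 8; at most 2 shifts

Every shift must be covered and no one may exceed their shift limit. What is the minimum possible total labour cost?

$1096

Shift 2 can only be covered by Ghosh, so that assignment is forced.
Picking the cheapest available pharmacist for each shift independently would cost $1068, but that ignores the shift limits.
An optimal schedule: Shift 1→Novak, Shift 2→Ghosh, Shift 3→Diallo, Shift 4→Okafor, Shift 5→Ivanova, Shift 6→Okafor, Shift 7→Novak, Shift 8→Ivanova, Shift 9→Diallo+Ghosh.
Total: 102 + 116 + 104 + 112 + 114 + 112 + 102 + 114 + 104 + 116 = $1096.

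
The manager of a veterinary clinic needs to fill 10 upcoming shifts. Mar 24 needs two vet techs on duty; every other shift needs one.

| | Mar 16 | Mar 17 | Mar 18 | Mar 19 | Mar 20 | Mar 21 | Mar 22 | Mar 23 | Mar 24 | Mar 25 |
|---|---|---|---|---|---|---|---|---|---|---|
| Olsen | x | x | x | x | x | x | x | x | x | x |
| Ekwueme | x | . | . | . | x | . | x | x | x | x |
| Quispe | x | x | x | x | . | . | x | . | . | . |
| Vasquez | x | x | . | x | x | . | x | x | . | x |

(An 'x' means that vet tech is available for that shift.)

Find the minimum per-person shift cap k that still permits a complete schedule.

3

With 4 vet techs and 11 worker-slots to fill, someone must work at least ⌈11/4⌉ = 3 shifts, so k ≥ 3.
k = 3 works: Mar 16→Quispe, Mar 17→Quispe, Mar 18→Olsen, Mar 19→Quispe, Mar 20→Ekwueme, Mar 21→Olsen, Mar 22→Vasquez, Mar 23→Ekwueme, Mar 24→Olsen+Ekwueme, Mar 25→Vasquez.
Loads: Olsen 3, Ekwueme 3, Quispe 3, Vasquez 2 — all ≤ 3.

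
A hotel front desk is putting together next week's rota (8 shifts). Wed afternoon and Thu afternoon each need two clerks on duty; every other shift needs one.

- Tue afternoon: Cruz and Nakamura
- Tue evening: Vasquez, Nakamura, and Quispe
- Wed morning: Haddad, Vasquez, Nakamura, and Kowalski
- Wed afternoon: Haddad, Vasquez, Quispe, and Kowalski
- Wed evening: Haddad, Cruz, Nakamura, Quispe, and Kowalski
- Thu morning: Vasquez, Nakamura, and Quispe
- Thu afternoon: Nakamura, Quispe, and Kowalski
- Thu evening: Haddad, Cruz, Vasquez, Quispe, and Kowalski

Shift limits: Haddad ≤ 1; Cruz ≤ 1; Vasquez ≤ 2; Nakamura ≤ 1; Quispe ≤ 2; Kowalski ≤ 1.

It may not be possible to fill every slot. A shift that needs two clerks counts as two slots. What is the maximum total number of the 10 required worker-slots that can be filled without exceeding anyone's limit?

8

Total capacity across all clerks is 1+1+2+1+2+1 = 8, and 10 slots are needed, so at most 8 can be filled.
An assignment achieving 8: Tue afternoon→Cruz, Tue evening→Vasquez, Wed morning→Haddad, Wed afternoon→Quispe+Kowalski, Thu morning→Vasquez, Thu afternoon→Nakamura+Quispe.
Loads: Haddad 1/1, Cruz 1/1, Vasquez 2/2, Nakamura 1/1, Quispe 2/2, Kowalski 1/1.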